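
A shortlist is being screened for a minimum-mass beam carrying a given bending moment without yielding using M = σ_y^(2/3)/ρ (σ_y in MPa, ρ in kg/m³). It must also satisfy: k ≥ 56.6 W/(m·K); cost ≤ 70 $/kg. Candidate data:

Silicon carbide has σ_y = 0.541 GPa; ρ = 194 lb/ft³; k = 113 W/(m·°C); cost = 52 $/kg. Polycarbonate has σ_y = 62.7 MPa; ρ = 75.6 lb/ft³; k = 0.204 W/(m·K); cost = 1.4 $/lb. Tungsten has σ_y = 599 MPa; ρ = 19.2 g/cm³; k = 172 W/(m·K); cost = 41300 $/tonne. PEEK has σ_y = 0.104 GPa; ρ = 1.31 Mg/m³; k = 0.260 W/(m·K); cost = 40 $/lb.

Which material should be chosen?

silicon carbide

Screen on constraints: k ≥ 56.6 W/(m·K); cost ≤ 70 $/kg. Survivors: silicon carbide, tungsten.
Convert each candidate to consistent units, then evaluate M:
  silicon carbide: σ_y = 541.0 MPa, ρ = 3108 kg/m³
  tungsten: σ_y = 599.0 MPa, ρ = 19200 kg/m³
  silicon carbide: M = 21.4×10⁻³
  tungsten: M = 3.70×10⁻³
Silicon carbide ranks first.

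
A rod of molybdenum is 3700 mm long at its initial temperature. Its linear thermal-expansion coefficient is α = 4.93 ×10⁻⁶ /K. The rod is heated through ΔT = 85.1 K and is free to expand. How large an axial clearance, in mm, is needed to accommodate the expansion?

1.55 mm

ΔL = α·L₀·ΔT = 4.93×10⁻⁶ × 3700 mm × 85.10 K = 1.55 mm.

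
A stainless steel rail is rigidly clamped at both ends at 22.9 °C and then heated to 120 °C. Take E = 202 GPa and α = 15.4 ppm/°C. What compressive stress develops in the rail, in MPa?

302 MPa

ΔT = 97.10 K. Constrained thermal stress σ = E·α·ΔT = 202.0×10³ MPa × 15.4×10⁻⁶ × 97.10 = 302 MPa (compressive).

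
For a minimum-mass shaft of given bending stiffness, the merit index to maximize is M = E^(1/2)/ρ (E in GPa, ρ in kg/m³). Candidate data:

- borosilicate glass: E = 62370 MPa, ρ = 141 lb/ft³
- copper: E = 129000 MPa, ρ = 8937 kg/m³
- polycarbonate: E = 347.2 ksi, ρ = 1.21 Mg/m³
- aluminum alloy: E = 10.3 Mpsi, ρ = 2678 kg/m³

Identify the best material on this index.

borosilicate glass

In SI units:
  borosilicate glass: E = 62.37 GPa, ρ = 2259 kg/m³
  copper: E = 129.0 GPa, ρ = 8937 kg/m³
  polycarbonate: E = 2.394 GPa, ρ = 1210 kg/m³
  aluminum alloy: E = 71.02 GPa, ρ = 2678 kg/m³
  borosilicate glass: M = 3.50×10⁻³
  aluminum alloy: M = 3.15×10⁻³
  polycarbonate: M = 1.28×10⁻³
  copper: M = 1.27×10⁻³
The maximum is for borosilicate glass.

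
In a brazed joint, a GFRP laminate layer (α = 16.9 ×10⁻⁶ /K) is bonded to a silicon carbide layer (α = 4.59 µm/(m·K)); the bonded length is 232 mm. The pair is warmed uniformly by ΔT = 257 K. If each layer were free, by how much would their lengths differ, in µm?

Δα = |16.9 − 4.59|×10⁻⁶/K = 12.3×10⁻⁶/K.
ΔL_mismatch = Δα·L·ΔT = 12.3×10⁻⁶ × 232.0 mm × 257.0 K = 734 µm.

734 µm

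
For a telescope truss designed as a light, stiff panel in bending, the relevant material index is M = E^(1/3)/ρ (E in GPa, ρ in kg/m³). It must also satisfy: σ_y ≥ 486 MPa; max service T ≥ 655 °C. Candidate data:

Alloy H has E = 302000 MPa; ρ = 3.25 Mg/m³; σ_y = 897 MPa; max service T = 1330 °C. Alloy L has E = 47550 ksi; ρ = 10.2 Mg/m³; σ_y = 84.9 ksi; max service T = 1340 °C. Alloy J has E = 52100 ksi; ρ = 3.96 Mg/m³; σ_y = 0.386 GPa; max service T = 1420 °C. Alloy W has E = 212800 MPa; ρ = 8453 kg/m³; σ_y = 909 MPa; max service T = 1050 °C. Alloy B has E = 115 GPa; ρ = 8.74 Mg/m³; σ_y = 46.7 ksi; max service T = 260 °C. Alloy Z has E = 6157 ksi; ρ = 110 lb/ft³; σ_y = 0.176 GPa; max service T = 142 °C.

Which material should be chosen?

Screen on constraints: σ_y ≥ 486 MPa; max service T ≥ 655 °C. Survivors: alloy H, alloy L, alloy W.
Putting every candidate on a common basis:
  alloy H: E = 302.0 GPa, ρ = 3250 kg/m³
  alloy L: E = 327.8 GPa, ρ = 10200 kg/m³
  alloy W: E = 212.8 GPa, ρ = 8453 kg/m³
  alloy H: M = 2.06×10⁻³
  alloy W: M = 0.706×10⁻³
  alloy L: M = 0.676×10⁻³
The maximum is for alloy H.

alloy H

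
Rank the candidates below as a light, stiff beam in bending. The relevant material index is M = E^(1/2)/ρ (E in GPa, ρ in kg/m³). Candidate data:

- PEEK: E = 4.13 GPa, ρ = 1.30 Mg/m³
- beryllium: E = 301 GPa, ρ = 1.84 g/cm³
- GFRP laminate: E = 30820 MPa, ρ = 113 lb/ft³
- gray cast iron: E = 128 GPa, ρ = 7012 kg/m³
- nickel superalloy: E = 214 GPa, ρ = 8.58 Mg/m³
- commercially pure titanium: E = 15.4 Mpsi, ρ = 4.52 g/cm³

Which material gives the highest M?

beryllium

Convert each candidate to consistent units, then evaluate M:
  PEEK: E = 4.130 GPa, ρ = 1300 kg/m³
  beryllium: E = 301.0 GPa, ρ = 1840 kg/m³
  GFRP laminate: E = 30.82 GPa, ρ = 1810 kg/m³
  gray cast iron: E = 128.0 GPa, ρ = 7012 kg/m³
  nickel superalloy: E = 214.0 GPa, ρ = 8580 kg/m³
  commercially pure titanium: E = 106.2 GPa, ρ = 4520 kg/m³
  beryllium: M = 9.43×10⁻³
  GFRP laminate: M = 3.07×10⁻³
  commercially pure titanium: M = 2.28×10⁻³
  nickel superalloy: M = 1.70×10⁻³
  gray cast iron: M = 1.61×10⁻³
  PEEK: M = 1.56×10⁻³
Highest index: beryllium.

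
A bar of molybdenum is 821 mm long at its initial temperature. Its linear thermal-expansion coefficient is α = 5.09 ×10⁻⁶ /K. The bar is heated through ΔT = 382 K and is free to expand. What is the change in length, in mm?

ΔL = α·L₀·ΔT = 5.09×10⁻⁶ × 821 mm × 382.0 K = 1.60 mm.

1.60 mm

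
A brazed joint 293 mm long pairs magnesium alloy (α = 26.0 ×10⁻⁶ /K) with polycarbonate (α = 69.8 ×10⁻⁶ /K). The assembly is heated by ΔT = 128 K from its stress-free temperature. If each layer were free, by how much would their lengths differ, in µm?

1640 µm

Δα = |26.0 − 69.8|×10⁻⁶/K = 43.8×10⁻⁶/K.
ΔL_mismatch = Δα·L·ΔT = 43.8×10⁻⁶ × 293.0 mm × 128.0 K = 1640 µm.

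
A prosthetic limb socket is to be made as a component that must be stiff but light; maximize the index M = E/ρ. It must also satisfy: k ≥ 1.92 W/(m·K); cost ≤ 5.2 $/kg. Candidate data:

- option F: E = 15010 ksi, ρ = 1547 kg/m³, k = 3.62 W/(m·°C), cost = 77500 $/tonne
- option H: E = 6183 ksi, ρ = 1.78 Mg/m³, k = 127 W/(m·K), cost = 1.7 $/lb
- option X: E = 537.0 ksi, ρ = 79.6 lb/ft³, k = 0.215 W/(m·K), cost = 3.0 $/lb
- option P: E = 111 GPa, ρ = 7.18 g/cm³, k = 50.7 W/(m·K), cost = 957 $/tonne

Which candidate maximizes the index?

Screen on constraints: k ≥ 1.92 W/(m·K); cost ≤ 5.2 $/kg. Survivors: option H, option P.
After converting to SI:
  option H: E = 42.63 GPa, ρ = 1780 kg/m³
  option P: E = 111.0 GPa, ρ = 7180 kg/m³
  option H: M = 23.9 MN·m/kg
  option P: M = 15.5 MN·m/kg
Option H has the largest M.

option H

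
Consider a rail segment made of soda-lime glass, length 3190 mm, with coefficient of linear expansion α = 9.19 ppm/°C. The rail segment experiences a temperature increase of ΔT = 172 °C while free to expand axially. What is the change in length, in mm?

ΔL = α·L₀·ΔT = 9.19×10⁻⁶ × 3190 mm × 172.0 K = 5.04 mm.

5.04 mm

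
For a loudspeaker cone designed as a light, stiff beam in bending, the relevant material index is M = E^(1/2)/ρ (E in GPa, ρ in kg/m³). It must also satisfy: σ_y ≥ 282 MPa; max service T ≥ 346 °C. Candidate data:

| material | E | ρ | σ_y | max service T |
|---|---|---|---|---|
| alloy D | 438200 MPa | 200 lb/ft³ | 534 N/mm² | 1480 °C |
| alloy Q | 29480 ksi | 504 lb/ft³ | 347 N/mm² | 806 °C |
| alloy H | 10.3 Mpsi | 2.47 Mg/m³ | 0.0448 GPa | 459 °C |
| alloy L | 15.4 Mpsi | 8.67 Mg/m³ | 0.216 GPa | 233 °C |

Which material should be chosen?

Screen on constraints: σ_y ≥ 282 MPa; max service T ≥ 346 °C. Survivors: alloy D, alloy Q.
In SI units:
  alloy D: E = 438.2 GPa, ρ = 3204 kg/m³
  alloy Q: E = 203.3 GPa, ρ = 8073 kg/m³
  alloy D: M = 6.53×10⁻³
  alloy Q: M = 1.77×10⁻³
Alloy D ranks first.

alloy D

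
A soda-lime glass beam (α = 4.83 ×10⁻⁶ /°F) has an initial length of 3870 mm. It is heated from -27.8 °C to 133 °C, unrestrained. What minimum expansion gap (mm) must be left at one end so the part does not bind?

Convert α: 4.83×10⁻⁶/°F × (9/5) = 8.69×10⁻⁶/K.
ΔT = 133 − (-27.8) = 160.8 K.
ΔL = α·L₀·ΔT = 8.69×10⁻⁶ × 3870 mm × 160.8 K = 5.41 mm.

5.41 mm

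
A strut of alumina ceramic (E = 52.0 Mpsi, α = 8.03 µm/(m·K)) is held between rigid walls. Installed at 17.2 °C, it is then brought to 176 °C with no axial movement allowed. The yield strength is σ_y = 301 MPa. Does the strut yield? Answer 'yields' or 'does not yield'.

E = 52.0 Mpsi = 358.5 GPa.
ΔT = 158.8 K. Constrained thermal stress σ = E·α·ΔT = 358.5×10³ MPa × 8.03×10⁻⁶ × 158.8 = 457 MPa (compressive).
Compare to σ_y = 301 MPa: σ ≥ σ_y, so it yields.

yields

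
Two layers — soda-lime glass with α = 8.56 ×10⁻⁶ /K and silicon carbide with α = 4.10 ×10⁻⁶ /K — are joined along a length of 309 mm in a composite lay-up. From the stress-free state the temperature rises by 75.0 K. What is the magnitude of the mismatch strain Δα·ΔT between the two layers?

Δα = |8.56 − 4.10|×10⁻⁶/K = 4.46×10⁻⁶/K.
Mismatch strain = Δα·ΔT = 4.46×10⁻⁶ × 75.0 = 3.35×10⁻⁴.

3.35×10⁻⁴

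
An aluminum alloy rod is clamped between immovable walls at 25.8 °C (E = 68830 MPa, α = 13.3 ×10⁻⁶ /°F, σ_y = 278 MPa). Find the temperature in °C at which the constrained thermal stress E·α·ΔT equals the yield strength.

195 °C

E = 68830 MPa = 68.83 GPa.
α = 13.3×10⁻⁶/°F × 9/5 = 23.9×10⁻⁶/K.
E·α·ΔT = 278.0 MPa ⇒ ΔT = 278.0 / (68.83×10³ × 23.9×10⁻⁶) = 168.7 K.
T = 25.8 + 168.7 = 194.5 °C.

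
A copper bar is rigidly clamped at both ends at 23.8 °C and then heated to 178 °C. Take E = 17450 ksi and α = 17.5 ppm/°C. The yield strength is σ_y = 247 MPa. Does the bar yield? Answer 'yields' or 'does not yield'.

E = 17450 ksi = 120.3 GPa.
ΔT = 154.2 K. Constrained thermal stress σ = E·α·ΔT = 120.3×10³ MPa × 17.5×10⁻⁶ × 154.2 = 325 MPa (compressive).
Compare to σ_y = 247 MPa: σ ≥ σ_y, so it yields.

yields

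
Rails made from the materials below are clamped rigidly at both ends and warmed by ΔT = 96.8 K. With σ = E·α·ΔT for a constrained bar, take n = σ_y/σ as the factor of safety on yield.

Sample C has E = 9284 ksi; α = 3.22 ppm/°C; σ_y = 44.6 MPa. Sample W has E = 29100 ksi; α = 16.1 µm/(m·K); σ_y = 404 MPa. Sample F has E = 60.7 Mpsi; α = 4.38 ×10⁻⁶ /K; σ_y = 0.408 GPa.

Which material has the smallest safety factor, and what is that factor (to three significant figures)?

With everything in SI (GPa, ×10⁻⁶/K, MPa):
  sample C: E = 64.01, α = 3.22, σ_y = 44.60 → σ = 20.0 MPa, n = 2.24
  sample W: E = 200.6, α = 16.1, σ_y = 404.0 → σ = 313 MPa, n = 1.29
  sample F: E = 418.5, α = 4.38, σ_y = 408.0 → σ = 177 MPa, n = 2.30
The minimum is sample W at n = 1.29.

sample W, n = 1.29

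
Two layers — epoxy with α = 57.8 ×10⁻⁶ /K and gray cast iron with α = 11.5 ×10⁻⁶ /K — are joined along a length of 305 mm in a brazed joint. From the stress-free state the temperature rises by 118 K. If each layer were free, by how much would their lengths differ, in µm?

1670 µm

Δα = |57.8 − 11.5|×10⁻⁶/K = 46.3×10⁻⁶/K.
ΔL_mismatch = Δα·L·ΔT = 46.3×10⁻⁶ × 305.0 mm × 118.0 K = 1670 µm.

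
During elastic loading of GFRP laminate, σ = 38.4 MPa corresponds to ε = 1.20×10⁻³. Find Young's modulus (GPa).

E = σ/ε = 38.4 MPa / 1.20×10⁻³ = 32000 MPa = 32.0 GPa.

32.0 GPa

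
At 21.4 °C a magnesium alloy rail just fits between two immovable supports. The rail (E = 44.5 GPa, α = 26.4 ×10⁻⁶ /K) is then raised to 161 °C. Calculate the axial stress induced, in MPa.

ΔT = 139.6 K. Constrained thermal stress σ = E·α·ΔT = 44.50×10³ MPa × 26.4×10⁻⁶ × 139.6 = 164 MPa (compressive).

164 MPa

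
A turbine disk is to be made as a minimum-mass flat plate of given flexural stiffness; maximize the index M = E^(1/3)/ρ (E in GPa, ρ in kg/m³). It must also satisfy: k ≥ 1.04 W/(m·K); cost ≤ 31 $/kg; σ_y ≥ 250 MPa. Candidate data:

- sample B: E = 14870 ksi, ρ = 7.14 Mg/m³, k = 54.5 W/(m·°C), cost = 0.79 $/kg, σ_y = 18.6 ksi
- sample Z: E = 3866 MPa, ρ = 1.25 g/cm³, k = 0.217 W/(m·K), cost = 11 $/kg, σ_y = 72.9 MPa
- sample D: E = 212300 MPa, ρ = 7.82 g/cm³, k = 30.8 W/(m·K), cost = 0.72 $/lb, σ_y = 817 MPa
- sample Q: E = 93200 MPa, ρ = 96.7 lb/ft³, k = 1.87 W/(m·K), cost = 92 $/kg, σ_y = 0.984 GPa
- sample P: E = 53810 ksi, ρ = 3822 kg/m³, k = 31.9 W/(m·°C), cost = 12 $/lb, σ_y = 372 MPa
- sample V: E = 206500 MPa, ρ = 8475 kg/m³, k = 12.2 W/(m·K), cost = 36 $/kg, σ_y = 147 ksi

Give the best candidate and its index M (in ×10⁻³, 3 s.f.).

sample P, M = 1.88×10⁻³

Screen on constraints: k ≥ 1.04 W/(m·K); cost ≤ 31 $/kg; σ_y ≥ 250 MPa. Survivors: sample D, sample P.
Normalizing units and computing the index:
  sample D: E = 212.3 GPa, ρ = 7820 kg/m³
  sample P: E = 371.0 GPa, ρ = 3822 kg/m³
  sample P: M = 1.88×10⁻³
  sample D: M = 0.763×10⁻³
The maximum is for sample P.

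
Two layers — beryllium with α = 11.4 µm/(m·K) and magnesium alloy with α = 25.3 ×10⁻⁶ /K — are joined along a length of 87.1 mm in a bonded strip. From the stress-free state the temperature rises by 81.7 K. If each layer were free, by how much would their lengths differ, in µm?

98.9 µm

Δα = |11.4 − 25.3|×10⁻⁶/K = 13.9×10⁻⁶/K.
ΔL_mismatch = Δα·L·ΔT = 13.9×10⁻⁶ × 87.1 mm × 81.7 K = 98.9 µm.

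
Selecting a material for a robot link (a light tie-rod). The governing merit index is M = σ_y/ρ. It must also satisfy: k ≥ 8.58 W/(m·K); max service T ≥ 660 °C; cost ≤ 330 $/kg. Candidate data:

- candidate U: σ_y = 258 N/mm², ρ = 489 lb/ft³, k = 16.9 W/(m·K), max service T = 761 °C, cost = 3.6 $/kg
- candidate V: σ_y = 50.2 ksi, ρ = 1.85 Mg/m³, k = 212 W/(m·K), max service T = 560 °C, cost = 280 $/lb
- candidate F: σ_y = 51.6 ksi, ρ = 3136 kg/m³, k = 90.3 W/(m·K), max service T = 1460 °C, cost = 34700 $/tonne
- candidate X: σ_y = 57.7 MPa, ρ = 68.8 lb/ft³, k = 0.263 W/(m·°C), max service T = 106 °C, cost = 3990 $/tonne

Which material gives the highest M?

Screen on constraints: k ≥ 8.58 W/(m·K); max service T ≥ 660 °C; cost ≤ 330 $/kg. Survivors: candidate U, candidate F.
Putting every candidate on a common basis:
  candidate U: σ_y = 258.0 MPa, ρ = 7833 kg/m³
  candidate F: σ_y = 355.8 MPa, ρ = 3136 kg/m³
  candidate F: M = 113 kN·m/kg
  candidate U: M = 32.9 kN·m/kg
The maximum is for candidate F.

candidate F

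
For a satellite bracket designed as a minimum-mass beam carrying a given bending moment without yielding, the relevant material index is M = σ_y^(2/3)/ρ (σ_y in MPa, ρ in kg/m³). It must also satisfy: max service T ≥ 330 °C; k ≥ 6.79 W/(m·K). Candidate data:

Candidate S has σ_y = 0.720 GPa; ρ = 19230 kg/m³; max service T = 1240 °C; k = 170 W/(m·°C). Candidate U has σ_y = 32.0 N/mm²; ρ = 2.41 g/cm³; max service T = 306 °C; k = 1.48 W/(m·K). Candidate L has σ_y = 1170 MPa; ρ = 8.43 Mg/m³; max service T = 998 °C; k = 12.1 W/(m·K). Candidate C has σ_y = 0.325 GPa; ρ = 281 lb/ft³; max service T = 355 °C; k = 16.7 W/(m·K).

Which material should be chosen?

candidate L

Screen on constraints: max service T ≥ 330 °C; k ≥ 6.79 W/(m·K). Survivors: candidate S, candidate L, candidate C.
In SI units:
  candidate S: σ_y = 720.0 MPa, ρ = 19230 kg/m³
  candidate L: σ_y = 1170 MPa, ρ = 8430 kg/m³
  candidate C: σ_y = 325.0 MPa, ρ = 4501 kg/m³
  candidate L: M = 13.2×10⁻³
  candidate C: M = 10.5×10⁻³
  candidate S: M = 4.18×10⁻³
Highest index: candidate L.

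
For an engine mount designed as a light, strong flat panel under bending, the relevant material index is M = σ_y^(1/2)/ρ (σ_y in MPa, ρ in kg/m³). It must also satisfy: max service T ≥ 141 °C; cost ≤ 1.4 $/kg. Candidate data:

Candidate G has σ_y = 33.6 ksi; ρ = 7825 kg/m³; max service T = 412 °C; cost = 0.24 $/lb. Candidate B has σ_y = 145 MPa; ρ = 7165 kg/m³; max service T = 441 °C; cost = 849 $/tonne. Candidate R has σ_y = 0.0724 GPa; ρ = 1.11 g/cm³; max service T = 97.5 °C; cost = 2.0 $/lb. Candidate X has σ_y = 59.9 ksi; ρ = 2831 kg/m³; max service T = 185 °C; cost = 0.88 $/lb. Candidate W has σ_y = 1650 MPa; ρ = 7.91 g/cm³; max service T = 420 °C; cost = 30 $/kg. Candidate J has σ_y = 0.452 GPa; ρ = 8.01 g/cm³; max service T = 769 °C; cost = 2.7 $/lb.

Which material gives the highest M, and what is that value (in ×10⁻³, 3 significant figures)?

candidate G, M = 1.95×10⁻³

Screen on constraints: max service T ≥ 141 °C; cost ≤ 1.4 $/kg. Survivors: candidate G, candidate B.
In SI units:
  candidate G: σ_y = 231.7 MPa, ρ = 7825 kg/m³
  candidate B: σ_y = 145.0 MPa, ρ = 7165 kg/m³
  candidate G: M = 1.95×10⁻³
  candidate B: M = 1.68×10⁻³
Candidate G has the largest M.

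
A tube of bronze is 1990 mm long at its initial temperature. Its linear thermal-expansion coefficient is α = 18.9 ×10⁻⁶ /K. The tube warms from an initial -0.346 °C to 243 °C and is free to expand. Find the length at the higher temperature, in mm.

1999.2 mm

ΔT = 243 − (-0.346) = 243.3 K.
ΔL = α·L₀·ΔT = 18.9×10⁻⁶ × 1990 mm × 243.3 K = 9.15 mm.
L = L₀ + ΔL = 1990 + 9.15 = 1999.2 mm.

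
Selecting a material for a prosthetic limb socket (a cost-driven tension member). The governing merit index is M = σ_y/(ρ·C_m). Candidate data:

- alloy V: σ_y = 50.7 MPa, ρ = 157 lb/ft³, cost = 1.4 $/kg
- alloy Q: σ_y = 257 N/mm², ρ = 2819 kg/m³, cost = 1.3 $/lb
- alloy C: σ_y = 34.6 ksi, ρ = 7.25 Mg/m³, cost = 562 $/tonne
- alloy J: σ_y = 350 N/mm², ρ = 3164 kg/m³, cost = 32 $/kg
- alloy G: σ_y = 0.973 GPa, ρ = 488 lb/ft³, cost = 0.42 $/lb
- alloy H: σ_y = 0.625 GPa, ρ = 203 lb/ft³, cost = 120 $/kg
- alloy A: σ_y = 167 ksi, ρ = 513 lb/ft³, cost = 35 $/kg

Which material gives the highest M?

alloy G

Normalizing units and computing the index:
  alloy V: σ_y = 50.70 MPa, ρ = 2515 kg/m³, cost = 1.400 $/kg
  alloy Q: σ_y = 257.0 MPa, ρ = 2819 kg/m³, cost = 2.866 $/kg
  alloy C: σ_y = 238.6 MPa, ρ = 7250 kg/m³, cost = 0.5620 $/kg
  alloy J: σ_y = 350.0 MPa, ρ = 3164 kg/m³, cost = 32.00 $/kg
  alloy G: σ_y = 973.0 MPa, ρ = 7817 kg/m³, cost = 0.9259 $/kg
  alloy H: σ_y = 625.0 MPa, ρ = 3252 kg/m³, cost = 120.0 $/kg
  alloy A: σ_y = 1151 MPa, ρ = 8217 kg/m³, cost = 35.00 $/kg
  alloy G: M = 134 kN·m per $
  alloy C: M = 58.5 kN·m per $
  alloy Q: M = 31.8 kN·m per $
  alloy V: M = 14.4 kN·m per $
  alloy A: M = 4.00 kN·m per $
  alloy J: M = 3.46 kN·m per $
  alloy H: M = 1.60 kN·m per $
The maximum is for alloy G.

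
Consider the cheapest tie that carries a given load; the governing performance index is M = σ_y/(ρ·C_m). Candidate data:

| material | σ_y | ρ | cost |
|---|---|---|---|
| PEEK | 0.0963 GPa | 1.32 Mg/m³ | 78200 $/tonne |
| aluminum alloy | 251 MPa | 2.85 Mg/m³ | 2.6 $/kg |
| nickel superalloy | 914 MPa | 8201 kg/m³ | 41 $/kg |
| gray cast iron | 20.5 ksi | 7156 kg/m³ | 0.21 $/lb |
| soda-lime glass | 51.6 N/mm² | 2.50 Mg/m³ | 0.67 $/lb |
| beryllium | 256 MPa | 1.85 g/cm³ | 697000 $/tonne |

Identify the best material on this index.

After converting to SI:
  PEEK: σ_y = 96.30 MPa, ρ = 1320 kg/m³, cost = 78.20 $/kg
  aluminum alloy: σ_y = 251.0 MPa, ρ = 2850 kg/m³, cost = 2.600 $/kg
  nickel superalloy: σ_y = 914.0 MPa, ρ = 8201 kg/m³, cost = 41.00 $/kg
  gray cast iron: σ_y = 141.3 MPa, ρ = 7156 kg/m³, cost = 0.4630 $/kg
  soda-lime glass: σ_y = 51.60 MPa, ρ = 2500 kg/m³, cost = 1.477 $/kg
  beryllium: σ_y = 256.0 MPa, ρ = 1850 kg/m³, cost = 697.0 $/kg
  gray cast iron: M = 42.7 kN·m per $
  aluminum alloy: M = 33.9 kN·m per $
  soda-lime glass: M = 14.0 kN·m per $
  nickel superalloy: M = 2.72 kN·m per $
  PEEK: M = 0.933 kN·m per $
  beryllium: M = 0.199 kN·m per $
Gray cast iron ranks first.

gray cast iron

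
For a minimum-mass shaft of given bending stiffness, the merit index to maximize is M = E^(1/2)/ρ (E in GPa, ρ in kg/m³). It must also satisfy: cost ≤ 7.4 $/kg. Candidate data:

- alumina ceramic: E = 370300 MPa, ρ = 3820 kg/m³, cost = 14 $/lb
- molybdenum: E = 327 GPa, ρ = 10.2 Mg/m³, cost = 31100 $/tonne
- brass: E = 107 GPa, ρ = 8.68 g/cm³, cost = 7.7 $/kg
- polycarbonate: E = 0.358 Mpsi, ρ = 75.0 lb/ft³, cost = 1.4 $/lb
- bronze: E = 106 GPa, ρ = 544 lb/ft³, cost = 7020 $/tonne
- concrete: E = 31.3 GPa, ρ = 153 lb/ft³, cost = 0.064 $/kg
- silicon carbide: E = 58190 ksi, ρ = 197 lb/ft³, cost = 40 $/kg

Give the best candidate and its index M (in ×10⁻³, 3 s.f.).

concrete, M = 2.28×10⁻³

Screen on constraints: cost ≤ 7.4 $/kg. Survivors: polycarbonate, bronze, concrete.
Normalizing units and computing the index:
  polycarbonate: E = 2.468 GPa, ρ = 1201 kg/m³
  bronze: E = 106.0 GPa, ρ = 8714 kg/m³
  concrete: E = 31.30 GPa, ρ = 2451 kg/m³
  concrete: M = 2.28×10⁻³
  polycarbonate: M = 1.31×10⁻³
  bronze: M = 1.18×10⁻³
The maximum is for concrete.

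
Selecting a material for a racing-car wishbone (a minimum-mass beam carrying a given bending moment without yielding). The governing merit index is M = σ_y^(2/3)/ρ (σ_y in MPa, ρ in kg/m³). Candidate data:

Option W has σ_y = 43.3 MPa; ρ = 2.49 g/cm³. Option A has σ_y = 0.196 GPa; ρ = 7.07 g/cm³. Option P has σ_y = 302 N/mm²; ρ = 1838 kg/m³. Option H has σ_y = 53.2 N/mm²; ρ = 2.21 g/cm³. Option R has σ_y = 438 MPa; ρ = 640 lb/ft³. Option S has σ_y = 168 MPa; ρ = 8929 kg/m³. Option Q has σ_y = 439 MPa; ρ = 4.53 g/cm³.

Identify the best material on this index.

After converting to SI:
  option W: σ_y = 43.30 MPa, ρ = 2490 kg/m³
  option A: σ_y = 196.0 MPa, ρ = 7070 kg/m³
  option P: σ_y = 302.0 MPa, ρ = 1838 kg/m³
  option H: σ_y = 53.20 MPa, ρ = 2210 kg/m³
  option R: σ_y = 438.0 MPa, ρ = 10250 kg/m³
  option S: σ_y = 168.0 MPa, ρ = 8929 kg/m³
  option Q: σ_y = 439.0 MPa, ρ = 4530 kg/m³
  option P: M = 24.5×10⁻³
  option Q: M = 12.8×10⁻³
  option H: M = 6.40×10⁻³
  option R: M = 5.63×10⁻³
  option W: M = 4.95×10⁻³
  option A: M = 4.77×10⁻³
  option S: M = 3.41×10⁻³
Option P ranks first.

option P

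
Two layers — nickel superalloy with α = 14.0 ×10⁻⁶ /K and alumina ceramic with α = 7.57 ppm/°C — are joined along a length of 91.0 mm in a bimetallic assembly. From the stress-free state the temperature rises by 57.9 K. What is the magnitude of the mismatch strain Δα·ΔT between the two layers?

Δα = |14.0 − 7.57|×10⁻⁶/K = 6.43×10⁻⁶/K.
Mismatch strain = Δα·ΔT = 6.43×10⁻⁶ × 57.9 = 3.72×10⁻⁴.

3.72×10⁻⁴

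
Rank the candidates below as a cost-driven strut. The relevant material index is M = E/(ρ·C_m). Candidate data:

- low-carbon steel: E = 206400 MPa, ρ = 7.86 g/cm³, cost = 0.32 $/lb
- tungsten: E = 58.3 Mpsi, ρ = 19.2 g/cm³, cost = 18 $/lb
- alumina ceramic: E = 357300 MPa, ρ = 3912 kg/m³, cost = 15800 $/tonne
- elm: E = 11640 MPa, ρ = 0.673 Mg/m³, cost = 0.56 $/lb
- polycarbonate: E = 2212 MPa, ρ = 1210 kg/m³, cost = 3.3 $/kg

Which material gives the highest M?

low-carbon steel

Putting every candidate on a common basis:
  low-carbon steel: E = 206.4 GPa, ρ = 7860 kg/m³, cost = 0.7055 $/kg
  tungsten: E = 402.0 GPa, ρ = 19200 kg/m³, cost = 39.68 $/kg
  alumina ceramic: E = 357.3 GPa, ρ = 3912 kg/m³, cost = 15.80 $/kg
  elm: E = 11.64 GPa, ρ = 673.0 kg/m³, cost = 1.235 $/kg
  polycarbonate: E = 2.212 GPa, ρ = 1210 kg/m³, cost = 3.300 $/kg
  low-carbon steel: M = 37.2 MN·m per $
  elm: M = 14.0 MN·m per $
  alumina ceramic: M = 5.78 MN·m per $
  polycarbonate: M = 0.554 MN·m per $
  tungsten: M = 0.528 MN·m per $
The maximum is for low-carbon steel.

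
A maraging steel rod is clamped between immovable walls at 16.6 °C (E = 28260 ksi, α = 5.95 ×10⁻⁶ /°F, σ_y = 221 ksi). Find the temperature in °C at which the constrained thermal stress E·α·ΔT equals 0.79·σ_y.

E = 28260 ksi = 194.8 GPa.
α = 5.95×10⁻⁶/°F × 9/5 = 10.7×10⁻⁶/K.
σ_y = 221 ksi = 1524 MPa.
E·α·ΔT = 1204 MPa ⇒ ΔT = 1204 / (194.8×10³ × 10.7×10⁻⁶) = 576.8 K.
T = 16.6 + 576.8 = 593.4 °C.

593 °C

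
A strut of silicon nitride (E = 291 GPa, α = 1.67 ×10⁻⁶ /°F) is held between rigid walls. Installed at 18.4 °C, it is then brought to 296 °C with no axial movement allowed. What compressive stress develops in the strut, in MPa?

243 MPa

α = 1.67×10⁻⁶/°F × 9/5 = 3.01×10⁻⁶/K.
ΔT = 277.6 K. Constrained thermal stress σ = E·α·ΔT = 291.0×10³ MPa × 3.01×10⁻⁶ × 277.6 = 243 MPa (compressive).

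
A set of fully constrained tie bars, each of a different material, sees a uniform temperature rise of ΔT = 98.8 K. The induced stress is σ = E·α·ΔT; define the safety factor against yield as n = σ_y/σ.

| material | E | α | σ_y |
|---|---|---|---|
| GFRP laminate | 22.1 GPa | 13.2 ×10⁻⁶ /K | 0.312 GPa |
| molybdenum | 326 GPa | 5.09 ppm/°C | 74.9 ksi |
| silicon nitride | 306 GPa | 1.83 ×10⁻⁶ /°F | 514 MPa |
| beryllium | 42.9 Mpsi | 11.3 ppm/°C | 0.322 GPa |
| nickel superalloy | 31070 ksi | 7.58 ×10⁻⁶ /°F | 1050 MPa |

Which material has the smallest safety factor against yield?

beryllium

In consistent units (E in GPa, α in ×10⁻⁶/K, σ_y in MPa):
  GFRP laminate: E = 22.10, α = 13.2, σ_y = 312.0 → σ = 28.8 MPa, n = 10.8
  molybdenum: E = 326.0, α = 5.09, σ_y = 516.4 → σ = 164 MPa, n = 3.15
  silicon nitride: E = 306.0, α = 3.29, σ_y = 514.0 → σ = 99.6 MPa, n = 5.16
  beryllium: E = 295.8, α = 11.3, σ_y = 322.0 → σ = 330 MPa, n = 0.975
  nickel superalloy: E = 214.2, α = 13.6, σ_y = 1050 → σ = 289 MPa, n = 3.64
The minimum is beryllium at n = 0.975.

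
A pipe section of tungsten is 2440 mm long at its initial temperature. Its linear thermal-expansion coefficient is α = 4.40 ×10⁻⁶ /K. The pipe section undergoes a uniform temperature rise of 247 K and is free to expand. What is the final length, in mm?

2442.7 mm

ΔL = α·L₀·ΔT = 4.40×10⁻⁶ × 2440 mm × 247.0 K = 2.65 mm.
L = L₀ + ΔL = 2440 + 2.65 = 2442.7 mm.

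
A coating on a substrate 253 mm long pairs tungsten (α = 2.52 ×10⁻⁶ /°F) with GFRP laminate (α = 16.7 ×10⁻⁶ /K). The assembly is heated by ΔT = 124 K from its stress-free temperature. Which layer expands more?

GFRP laminate

tungsten: α = 2.52×10⁻⁶/°F × 9/5 = 4.54×10⁻⁶/K.
α(tungsten) = 4.54×10⁻⁶/K vs α(GFRP laminate) = 16.7×10⁻⁶/K.
Higher α expands more for the same ΔT: GFRP laminate.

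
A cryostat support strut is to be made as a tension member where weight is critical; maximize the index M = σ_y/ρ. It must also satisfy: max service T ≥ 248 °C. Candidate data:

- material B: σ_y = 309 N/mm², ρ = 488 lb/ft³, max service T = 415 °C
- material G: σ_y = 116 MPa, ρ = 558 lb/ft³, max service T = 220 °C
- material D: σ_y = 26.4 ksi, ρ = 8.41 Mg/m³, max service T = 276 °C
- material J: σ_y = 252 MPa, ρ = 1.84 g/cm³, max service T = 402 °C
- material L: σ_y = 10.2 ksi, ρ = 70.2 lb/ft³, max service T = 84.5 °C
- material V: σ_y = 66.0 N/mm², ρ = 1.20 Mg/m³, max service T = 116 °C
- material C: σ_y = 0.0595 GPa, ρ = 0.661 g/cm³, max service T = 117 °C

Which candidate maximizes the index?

material J

Screen on constraints: max service T ≥ 248 °C. Survivors: material B, material D, material J.
Convert each candidate to consistent units, then evaluate M:
  material B: σ_y = 309.0 MPa, ρ = 7817 kg/m³
  material D: σ_y = 182.0 MPa, ρ = 8410 kg/m³
  material J: σ_y = 252.0 MPa, ρ = 1840 kg/m³
  material J: M = 137 kN·m/kg
  material B: M = 39.5 kN·m/kg
  material D: M = 21.6 kN·m/kg
Highest index: material J.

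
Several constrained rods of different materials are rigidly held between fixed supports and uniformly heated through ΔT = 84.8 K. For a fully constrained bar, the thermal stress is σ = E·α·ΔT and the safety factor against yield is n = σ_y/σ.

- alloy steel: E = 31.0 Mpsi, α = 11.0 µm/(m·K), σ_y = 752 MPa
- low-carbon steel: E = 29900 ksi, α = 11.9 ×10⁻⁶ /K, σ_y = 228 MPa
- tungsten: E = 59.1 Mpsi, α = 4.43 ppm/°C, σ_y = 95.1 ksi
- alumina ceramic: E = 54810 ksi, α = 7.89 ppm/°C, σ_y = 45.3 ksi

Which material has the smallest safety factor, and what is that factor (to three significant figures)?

low-carbon steel, n = 1.10

With everything in SI (GPa, ×10⁻⁶/K, MPa):
  alloy steel: E = 213.7, α = 11.0, σ_y = 752.0 → σ = 199 MPa, n = 3.77
  low-carbon steel: E = 206.2, α = 11.9, σ_y = 228.0 → σ = 208 MPa, n = 1.10
  tungsten: E = 407.5, α = 4.43, σ_y = 655.7 → σ = 153 MPa, n = 4.28
  alumina ceramic: E = 377.9, α = 7.89, σ_y = 312.3 → σ = 253 MPa, n = 1.24
Smallest n: low-carbon steel with n = 1.10.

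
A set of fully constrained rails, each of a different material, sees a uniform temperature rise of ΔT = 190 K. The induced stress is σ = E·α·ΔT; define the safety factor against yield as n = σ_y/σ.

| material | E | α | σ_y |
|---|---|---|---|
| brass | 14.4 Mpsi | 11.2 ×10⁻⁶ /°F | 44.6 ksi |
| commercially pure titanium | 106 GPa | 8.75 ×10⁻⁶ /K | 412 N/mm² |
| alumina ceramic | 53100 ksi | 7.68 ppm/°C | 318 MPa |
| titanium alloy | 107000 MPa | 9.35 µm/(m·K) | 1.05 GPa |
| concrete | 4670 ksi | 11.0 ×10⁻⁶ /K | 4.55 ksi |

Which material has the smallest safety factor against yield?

In consistent units (E in GPa, α in ×10⁻⁶/K, σ_y in MPa):
  brass: E = 99.28, α = 20.2, σ_y = 307.5 → σ = 380 MPa, n = 0.809
  commercially pure titanium: E = 106.0, α = 8.75, σ_y = 412.0 → σ = 176 MPa, n = 2.34
  alumina ceramic: E = 366.1, α = 7.68, σ_y = 318.0 → σ = 534 MPa, n = 0.595
  titanium alloy: E = 107.0, α = 9.35, σ_y = 1050 → σ = 190 MPa, n = 5.52
  concrete: E = 32.20, α = 11.0, σ_y = 31.37 → σ = 67.3 MPa, n = 0.466
Smallest n: concrete with n = 0.466.

concrete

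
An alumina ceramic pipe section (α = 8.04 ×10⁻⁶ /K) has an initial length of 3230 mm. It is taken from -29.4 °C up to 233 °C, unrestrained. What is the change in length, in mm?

6.81 mm

ΔT = 233 − (-29.4) = 262.4 K.
ΔL = α·L₀·ΔT = 8.04×10⁻⁶ × 3230 mm × 262.4 K = 6.81 mm.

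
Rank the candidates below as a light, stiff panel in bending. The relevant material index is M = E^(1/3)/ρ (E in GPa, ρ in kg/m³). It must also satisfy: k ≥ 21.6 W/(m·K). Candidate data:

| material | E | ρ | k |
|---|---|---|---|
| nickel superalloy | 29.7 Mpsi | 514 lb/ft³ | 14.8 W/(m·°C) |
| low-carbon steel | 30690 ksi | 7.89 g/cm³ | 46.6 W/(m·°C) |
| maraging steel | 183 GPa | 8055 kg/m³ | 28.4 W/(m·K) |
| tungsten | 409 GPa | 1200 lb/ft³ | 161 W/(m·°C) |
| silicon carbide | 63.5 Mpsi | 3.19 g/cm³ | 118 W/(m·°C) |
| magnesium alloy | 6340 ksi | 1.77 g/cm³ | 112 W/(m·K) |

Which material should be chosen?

Screen on constraints: k ≥ 21.6 W/(m·K). Survivors: low-carbon steel, maraging steel, tungsten, silicon carbide, magnesium alloy.
Normalizing units and computing the index:
  low-carbon steel: E = 211.6 GPa, ρ = 7890 kg/m³
  maraging steel: E = 183.0 GPa, ρ = 8055 kg/m³
  tungsten: E = 409.0 GPa, ρ = 19220 kg/m³
  silicon carbide: E = 437.8 GPa, ρ = 3190 kg/m³
  magnesium alloy: E = 43.71 GPa, ρ = 1770 kg/m³
  silicon carbide: M = 2.38×10⁻³
  magnesium alloy: M = 1.99×10⁻³
  low-carbon steel: M = 0.755×10⁻³
  maraging steel: M = 0.705×10⁻³
  tungsten: M = 0.386×10⁻³
The maximum is for silicon carbide.

silicon carbide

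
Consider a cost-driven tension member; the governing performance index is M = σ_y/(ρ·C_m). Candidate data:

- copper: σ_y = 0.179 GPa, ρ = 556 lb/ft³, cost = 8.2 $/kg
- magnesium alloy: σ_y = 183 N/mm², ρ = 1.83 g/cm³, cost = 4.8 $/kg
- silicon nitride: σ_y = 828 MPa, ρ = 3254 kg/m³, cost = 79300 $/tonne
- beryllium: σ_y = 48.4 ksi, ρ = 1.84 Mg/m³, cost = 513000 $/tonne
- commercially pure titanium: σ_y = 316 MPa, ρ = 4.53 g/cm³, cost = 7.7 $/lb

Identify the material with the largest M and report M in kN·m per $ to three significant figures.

Convert each candidate to consistent units, then evaluate M:
  copper: σ_y = 179.0 MPa, ρ = 8906 kg/m³, cost = 8.200 $/kg
  magnesium alloy: σ_y = 183.0 MPa, ρ = 1830 kg/m³, cost = 4.800 $/kg
  silicon nitride: σ_y = 828.0 MPa, ρ = 3254 kg/m³, cost = 79.30 $/kg
  beryllium: σ_y = 333.7 MPa, ρ = 1840 kg/m³, cost = 513.0 $/kg
  commercially pure titanium: σ_y = 316.0 MPa, ρ = 4530 kg/m³, cost = 16.98 $/kg
  magnesium alloy: M = 20.8 kN·m per $
  commercially pure titanium: M = 4.11 kN·m per $
  silicon nitride: M = 3.21 kN·m per $
  copper: M = 2.45 kN·m per $
  beryllium: M = 0.354 kN·m per $
Magnesium alloy ranks first.

magnesium alloy, M = 20.8 kN·m per $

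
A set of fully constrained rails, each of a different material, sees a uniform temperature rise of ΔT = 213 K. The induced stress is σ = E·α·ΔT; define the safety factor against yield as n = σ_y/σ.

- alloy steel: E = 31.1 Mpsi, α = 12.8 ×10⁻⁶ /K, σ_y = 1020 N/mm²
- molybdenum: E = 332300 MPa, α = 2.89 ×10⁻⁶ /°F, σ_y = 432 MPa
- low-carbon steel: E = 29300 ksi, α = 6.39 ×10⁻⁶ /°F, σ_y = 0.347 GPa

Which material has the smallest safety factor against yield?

low-carbon steel

Converting E to GPa, α to ×10⁻⁶/K, σ_y to MPa, then σ and n for each:
  alloy steel: E = 214.4, α = 12.8, σ_y = 1020 → σ = 585 MPa, n = 1.74
  molybdenum: E = 332.3, α = 5.20, σ_y = 432.0 → σ = 368 MPa, n = 1.17
  low-carbon steel: E = 202.0, α = 11.5, σ_y = 347.0 → σ = 495 MPa, n = 0.701
Smallest n: low-carbon steel with n = 0.701.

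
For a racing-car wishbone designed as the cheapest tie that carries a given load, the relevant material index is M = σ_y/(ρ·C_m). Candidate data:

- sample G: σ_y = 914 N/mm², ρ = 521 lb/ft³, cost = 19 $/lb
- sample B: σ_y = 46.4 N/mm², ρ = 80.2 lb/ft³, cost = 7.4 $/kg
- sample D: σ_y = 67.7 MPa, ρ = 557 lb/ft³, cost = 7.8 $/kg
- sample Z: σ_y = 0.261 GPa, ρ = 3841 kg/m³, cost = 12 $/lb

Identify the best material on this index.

sample B

Putting every candidate on a common basis:
  sample G: σ_y = 914.0 MPa, ρ = 8346 kg/m³, cost = 41.89 $/kg
  sample B: σ_y = 46.40 MPa, ρ = 1285 kg/m³, cost = 7.400 $/kg
  sample D: σ_y = 67.70 MPa, ρ = 8922 kg/m³, cost = 7.800 $/kg
  sample Z: σ_y = 261.0 MPa, ρ = 3841 kg/m³, cost = 26.46 $/kg
  sample B: M = 4.88 kN·m per $
  sample G: M = 2.61 kN·m per $
  sample Z: M = 2.57 kN·m per $
  sample D: M = 0.973 kN·m per $
Sample B has the largest M.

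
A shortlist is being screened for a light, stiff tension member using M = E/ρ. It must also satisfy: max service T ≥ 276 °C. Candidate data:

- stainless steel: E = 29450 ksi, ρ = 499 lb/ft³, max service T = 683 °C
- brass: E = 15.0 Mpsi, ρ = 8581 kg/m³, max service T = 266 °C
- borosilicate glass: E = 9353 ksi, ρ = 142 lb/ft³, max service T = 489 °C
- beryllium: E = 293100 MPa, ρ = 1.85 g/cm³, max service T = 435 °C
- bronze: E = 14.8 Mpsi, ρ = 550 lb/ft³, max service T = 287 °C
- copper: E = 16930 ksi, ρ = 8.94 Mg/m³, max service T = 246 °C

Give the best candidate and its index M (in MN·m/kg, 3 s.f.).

Screen on constraints: max service T ≥ 276 °C. Survivors: stainless steel, borosilicate glass, beryllium, bronze.
After converting to SI:
  stainless steel: E = 203.1 GPa, ρ = 7993 kg/m³
  borosilicate glass: E = 64.49 GPa, ρ = 2275 kg/m³
  beryllium: E = 293.1 GPa, ρ = 1850 kg/m³
  bronze: E = 102.0 GPa, ρ = 8810 kg/m³
  beryllium: M = 158 MN·m/kg
  borosilicate glass: M = 28.4 MN·m/kg
  stainless steel: M = 25.4 MN·m/kg
  bronze: M = 11.6 MN·m/kg
Highest index: beryllium.

beryllium, M = 158 MN·m/kg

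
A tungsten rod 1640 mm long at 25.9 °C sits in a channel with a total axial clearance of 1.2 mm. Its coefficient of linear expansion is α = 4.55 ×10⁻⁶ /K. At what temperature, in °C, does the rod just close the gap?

α·L₀·ΔT = 1.2 mm ⇒ ΔT = 1.2 / (4.55×10⁻⁶ × 1640.0) = 160.8 K.
T = 25.9 + 160.8 = 186.7 °C.

187 °C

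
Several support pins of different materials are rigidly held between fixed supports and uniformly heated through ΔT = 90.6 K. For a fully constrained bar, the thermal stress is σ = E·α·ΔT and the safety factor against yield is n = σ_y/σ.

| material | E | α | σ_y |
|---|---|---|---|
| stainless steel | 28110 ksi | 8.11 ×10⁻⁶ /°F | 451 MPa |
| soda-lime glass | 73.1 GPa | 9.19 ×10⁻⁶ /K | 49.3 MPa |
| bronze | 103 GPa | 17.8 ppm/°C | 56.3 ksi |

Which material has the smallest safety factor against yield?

soda-lime glass

In consistent units (E in GPa, α in ×10⁻⁶/K, σ_y in MPa):
  stainless steel: E = 193.8, α = 14.6, σ_y = 451.0 → σ = 256 MPa, n = 1.76
  soda-lime glass: E = 73.10, α = 9.19, σ_y = 49.30 → σ = 60.9 MPa, n = 0.810
  bronze: E = 103.0, α = 17.8, σ_y = 388.2 → σ = 166 MPa, n = 2.34
Soda-lime glass has the lowest safety factor, n = 0.810.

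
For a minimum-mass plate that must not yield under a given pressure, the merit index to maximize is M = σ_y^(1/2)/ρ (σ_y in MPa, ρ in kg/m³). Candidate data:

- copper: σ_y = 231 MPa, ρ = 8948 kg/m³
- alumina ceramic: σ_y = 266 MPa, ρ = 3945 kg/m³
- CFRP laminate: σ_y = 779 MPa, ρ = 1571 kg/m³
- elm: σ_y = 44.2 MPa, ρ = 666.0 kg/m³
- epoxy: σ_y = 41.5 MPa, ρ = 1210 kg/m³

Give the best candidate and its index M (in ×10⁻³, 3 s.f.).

CFRP laminate, M = 17.8×10⁻³

Computing M directly (units already consistent):
  CFRP laminate: M = 17.8×10⁻³
  elm: M = 9.98×10⁻³
  epoxy: M = 5.32×10⁻³
  alumina ceramic: M = 4.13×10⁻³
  copper: M = 1.70×10⁻³
CFRP laminate ranks first.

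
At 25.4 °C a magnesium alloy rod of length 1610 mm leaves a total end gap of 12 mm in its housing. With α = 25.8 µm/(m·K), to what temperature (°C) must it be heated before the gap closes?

α·L₀·ΔT = 12.0 mm ⇒ ΔT = 12.0 / (25.8×10⁻⁶ × 1610.0) = 288.9 K.
T = 25.4 + 288.9 = 314.3 °C.

314 °C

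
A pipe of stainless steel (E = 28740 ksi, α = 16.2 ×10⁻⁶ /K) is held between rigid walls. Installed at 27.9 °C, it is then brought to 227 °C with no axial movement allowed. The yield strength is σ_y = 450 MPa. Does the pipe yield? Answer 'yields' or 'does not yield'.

E = 28740 ksi = 198.2 GPa.
ΔT = 199.1 K. Constrained thermal stress σ = E·α·ΔT = 198.2×10³ MPa × 16.2×10⁻⁶ × 199.1 = 639 MPa (compressive).
Compare to σ_y = 450 MPa: σ ≥ σ_y, so it yields.

yields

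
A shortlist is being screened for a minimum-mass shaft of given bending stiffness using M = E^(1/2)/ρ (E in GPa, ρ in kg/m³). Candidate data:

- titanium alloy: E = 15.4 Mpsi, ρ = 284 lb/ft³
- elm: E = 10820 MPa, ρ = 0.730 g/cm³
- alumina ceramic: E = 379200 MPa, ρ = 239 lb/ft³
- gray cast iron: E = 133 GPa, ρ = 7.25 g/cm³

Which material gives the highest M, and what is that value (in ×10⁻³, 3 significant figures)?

Putting every candidate on a common basis:
  titanium alloy: E = 106.2 GPa, ρ = 4549 kg/m³
  elm: E = 10.82 GPa, ρ = 730.0 kg/m³
  alumina ceramic: E = 379.2 GPa, ρ = 3828 kg/m³
  gray cast iron: E = 133.0 GPa, ρ = 7250 kg/m³
  alumina ceramic: M = 5.09×10⁻³
  elm: M = 4.51×10⁻³
  titanium alloy: M = 2.27×10⁻³
  gray cast iron: M = 1.59×10⁻³
Alumina ceramic has the largest M.

alumina ceramic, M = 5.09×10⁻³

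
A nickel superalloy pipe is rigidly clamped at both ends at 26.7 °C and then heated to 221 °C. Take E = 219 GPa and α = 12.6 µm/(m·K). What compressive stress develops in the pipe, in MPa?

536 MPa

ΔT = 194.3 K. Constrained thermal stress σ = E·α·ΔT = 219.0×10³ MPa × 12.6×10⁻⁶ × 194.3 = 536 MPa (compressive).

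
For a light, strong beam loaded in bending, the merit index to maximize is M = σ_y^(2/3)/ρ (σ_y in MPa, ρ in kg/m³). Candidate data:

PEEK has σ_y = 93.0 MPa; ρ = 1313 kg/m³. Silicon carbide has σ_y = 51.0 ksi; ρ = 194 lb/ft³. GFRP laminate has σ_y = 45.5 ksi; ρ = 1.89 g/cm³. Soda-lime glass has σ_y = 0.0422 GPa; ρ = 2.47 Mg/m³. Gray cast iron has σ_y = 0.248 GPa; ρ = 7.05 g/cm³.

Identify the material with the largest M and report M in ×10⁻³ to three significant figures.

GFRP laminate, M = 24.4×10⁻³

In SI units:
  PEEK: σ_y = 93.00 MPa, ρ = 1313 kg/m³
  silicon carbide: σ_y = 351.6 MPa, ρ = 3108 kg/m³
  GFRP laminate: σ_y = 313.7 MPa, ρ = 1890 kg/m³
  soda-lime glass: σ_y = 42.20 MPa, ρ = 2470 kg/m³
  gray cast iron: σ_y = 248.0 MPa, ρ = 7050 kg/m³
  GFRP laminate: M = 24.4×10⁻³
  silicon carbide: M = 16.0×10⁻³
  PEEK: M = 15.6×10⁻³
  gray cast iron: M = 5.60×10⁻³
  soda-lime glass: M = 4.91×10⁻³
Highest index: GFRP laminate.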